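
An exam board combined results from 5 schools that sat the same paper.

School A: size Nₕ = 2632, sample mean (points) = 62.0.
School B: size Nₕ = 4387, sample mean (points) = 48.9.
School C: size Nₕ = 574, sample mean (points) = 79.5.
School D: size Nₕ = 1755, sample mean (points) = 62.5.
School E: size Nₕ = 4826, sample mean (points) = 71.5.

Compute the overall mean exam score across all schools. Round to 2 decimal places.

61.95

N = 14174; weights Wₕ = Nₕ/N = (0.1857, 0.3095, 0.0405, 0.1238, 0.3405).
x̄_st = Σ Wₕ·x̄ₕ = 0.1857·62.0 + 0.3095·48.9 + 0.0405·79.5 + 0.1238·62.5 + 0.3405·71.5 ≈ 61.9506...
→ 61.95.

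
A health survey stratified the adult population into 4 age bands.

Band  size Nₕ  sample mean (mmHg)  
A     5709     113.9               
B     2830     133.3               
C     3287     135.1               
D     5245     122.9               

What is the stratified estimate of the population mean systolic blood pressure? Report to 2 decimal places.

N = 5709 + 2830 + 3287 + 5245 = 17071.
Overall mean = Σ (Nₕ/N)·x̄ₕ — weight by population share, not a simple average.
Σ Nₕx̄ₕ = 5709·113.9 + 2830·133.3 + 3287·135.1 + 5245·122.9 = 650255.1 + 377239 + 444073.7 + 644610.5 = 2116178.3.
Divide by N: 2116178.3 / 17071 = 123.9633... → 123.96.

123.96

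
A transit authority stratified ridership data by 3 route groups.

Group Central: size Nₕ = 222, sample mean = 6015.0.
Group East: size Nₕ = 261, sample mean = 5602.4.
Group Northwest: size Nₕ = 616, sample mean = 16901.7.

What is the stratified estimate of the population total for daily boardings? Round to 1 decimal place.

Central: 222·6015.0 = 1335330
East: 261·5602.4 = 1462226.4
Northwest: 616·16901.7 = 10411447.2
τ̂ = Σ Nₕx̄ₕ = 13209003.6.

13209003.6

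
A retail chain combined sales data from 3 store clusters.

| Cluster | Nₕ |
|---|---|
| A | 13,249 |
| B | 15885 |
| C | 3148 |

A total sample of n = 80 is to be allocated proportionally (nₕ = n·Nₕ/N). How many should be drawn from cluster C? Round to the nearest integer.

Share of cluster C = 3148/32282 = 0.09752.
Allocate 80 × 0.09752 = 7.801... → 8.

8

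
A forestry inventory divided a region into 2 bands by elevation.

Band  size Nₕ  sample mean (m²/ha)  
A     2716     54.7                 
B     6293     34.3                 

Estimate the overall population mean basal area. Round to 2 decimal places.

40.45

N = 9009; weights Wₕ = Nₕ/N = (0.3015, 0.6985).
x̄_st = Σ Wₕ·x̄ₕ = 0.3015·54.7 + 0.6985·34.3 ≈ 40.4501...
→ 40.45.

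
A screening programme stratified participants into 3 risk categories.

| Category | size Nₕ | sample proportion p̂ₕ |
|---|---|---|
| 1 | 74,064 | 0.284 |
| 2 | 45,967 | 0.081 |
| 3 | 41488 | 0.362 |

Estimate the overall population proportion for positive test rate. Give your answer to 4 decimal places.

0.2463

Wₕ = Nₕ/N with N = 161519: 0.4585, 0.2846, 0.2569.
p̂_st = 0.4585·0.284 + 0.2846·0.081 + 0.2569·0.362 ≈ 0.246263... → 0.2463.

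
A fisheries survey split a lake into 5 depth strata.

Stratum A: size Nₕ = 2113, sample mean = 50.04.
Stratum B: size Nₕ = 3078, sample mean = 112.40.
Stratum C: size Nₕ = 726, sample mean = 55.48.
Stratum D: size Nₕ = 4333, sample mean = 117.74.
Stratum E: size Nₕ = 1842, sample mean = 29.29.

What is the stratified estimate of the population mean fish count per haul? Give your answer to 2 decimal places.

87.34

x̄_st = (Σ Nₕx̄ₕ) / (Σ Nₕ) = (2113·50.04 + 3078·112.40 + 726·55.48 + 4333·117.74 + 1842·29.29) / 12092
= 1056099.8 / 12092 = 87.3387... → 87.34.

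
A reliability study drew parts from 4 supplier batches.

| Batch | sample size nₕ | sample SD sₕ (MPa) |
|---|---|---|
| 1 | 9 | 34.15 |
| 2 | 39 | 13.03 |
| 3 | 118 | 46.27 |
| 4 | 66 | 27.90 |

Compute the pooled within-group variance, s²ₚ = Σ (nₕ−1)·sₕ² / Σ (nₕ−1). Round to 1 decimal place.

1389.8

1: (9−1)·34.15² = 8·1166.2225 = 9329.78
2: (39−1)·13.03² = 38·169.7809 = 6451.6742
3: (118−1)·46.27² = 117·2140.9129 = 250486.8093
4: (66−1)·27.90² = 65·778.41 = 50596.65
Numerator = 316864.9135; denominator = Σ(nₕ−1) = 228.
s²ₚ = 316864.9135/228 = 1389.758... → 1389.8.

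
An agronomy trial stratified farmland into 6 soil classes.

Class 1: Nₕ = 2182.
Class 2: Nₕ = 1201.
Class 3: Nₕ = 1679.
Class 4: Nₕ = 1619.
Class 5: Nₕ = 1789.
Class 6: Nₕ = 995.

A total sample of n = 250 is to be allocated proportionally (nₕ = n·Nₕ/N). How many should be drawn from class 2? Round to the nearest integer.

32

Share of class 2 = 1201/9465 = 0.12689.
Allocate 250 × 0.12689 = 31.722... → 32.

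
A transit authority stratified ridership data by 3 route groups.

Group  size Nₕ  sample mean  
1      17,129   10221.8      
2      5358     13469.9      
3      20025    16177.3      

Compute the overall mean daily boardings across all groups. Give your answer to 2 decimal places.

N = 17129 + 5358 + 20025 = 42512.
Overall mean = Σ (Nₕ/N)·x̄ₕ — weight by population share, not a simple average.
Σ Nₕx̄ₕ = 17129·10221.8 + 5358·13469.9 + 20025·16177.3 = 175089212.2 + 72171724.2 + 323950432.5 = 571211368.9.
Divide by N: 571211368.9 / 42512 = 13436.4737... → 13436.47.

13436.47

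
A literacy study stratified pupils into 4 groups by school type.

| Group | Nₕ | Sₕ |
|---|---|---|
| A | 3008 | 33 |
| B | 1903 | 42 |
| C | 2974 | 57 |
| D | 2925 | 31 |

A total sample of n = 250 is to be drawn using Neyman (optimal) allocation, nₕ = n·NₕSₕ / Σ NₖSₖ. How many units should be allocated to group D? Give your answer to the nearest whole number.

52

A: NₕSₕ = 3008·33 = 99264
B: NₕSₕ = 1903·42 = 79926
C: NₕSₕ = 2974·57 = 169518
D: NₕSₕ = 2925·31 = 90675
Σ NₕSₕ = 439383.
n_D = 250·90675/439383 = 51.592... → 52.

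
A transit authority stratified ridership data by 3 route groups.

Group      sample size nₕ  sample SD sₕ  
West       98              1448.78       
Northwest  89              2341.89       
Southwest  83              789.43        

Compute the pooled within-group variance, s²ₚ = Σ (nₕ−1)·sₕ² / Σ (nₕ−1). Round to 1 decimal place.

West: (98−1)·1448.78² = 97·2098963.4884 = 203599458.3748
Northwest: (89−1)·2341.89² = 88·5484448.7721 = 482631491.9448
Southwest: (83−1)·789.43² = 82·623199.7249 = 51102377.4418
Numerator = 737333327.7614; denominator = Σ(nₕ−1) = 267.
s²ₚ = 737333327.7614/267 = 2761548.044... → 2761548.0.

2761548.0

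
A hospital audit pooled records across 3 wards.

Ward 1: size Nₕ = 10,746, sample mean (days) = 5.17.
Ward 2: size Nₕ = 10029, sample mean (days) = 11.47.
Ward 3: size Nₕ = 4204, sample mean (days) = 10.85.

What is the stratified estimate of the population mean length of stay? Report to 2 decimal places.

N = 24979; weights Wₕ = Nₕ/N = (0.4302, 0.4015, 0.1683).
x̄_st = Σ Wₕ·x̄ₕ = 0.4302·5.17 + 0.4015·11.47 + 0.1683·10.85 ≈ 8.6554...
→ 8.66.

8.66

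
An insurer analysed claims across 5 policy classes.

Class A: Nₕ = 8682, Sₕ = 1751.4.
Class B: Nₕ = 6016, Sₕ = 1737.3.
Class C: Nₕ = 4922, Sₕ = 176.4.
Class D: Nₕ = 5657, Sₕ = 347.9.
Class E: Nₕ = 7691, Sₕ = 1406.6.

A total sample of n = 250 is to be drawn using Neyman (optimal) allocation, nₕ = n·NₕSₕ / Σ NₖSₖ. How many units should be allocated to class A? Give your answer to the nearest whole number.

Σ NₕSₕ = 8682·1751.4 + 6016·1737.3 + 4922·176.4 + 5657·347.9 + 7691·1406.6 = 39311723.3.
Share for A: 15205654.8/39311723.3 = 0.38680.
n_A = 250 × 0.38680 = 96.699... → 97.

97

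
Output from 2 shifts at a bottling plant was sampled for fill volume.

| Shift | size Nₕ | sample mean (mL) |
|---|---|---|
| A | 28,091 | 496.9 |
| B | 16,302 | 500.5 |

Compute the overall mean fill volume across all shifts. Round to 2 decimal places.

498.22

x̄_st = (Σ Nₕx̄ₕ) / (Σ Nₕ) = (28091·496.9 + 16302·500.5) / 44393
= 22117568.9 / 44393 = 498.2220... → 498.22.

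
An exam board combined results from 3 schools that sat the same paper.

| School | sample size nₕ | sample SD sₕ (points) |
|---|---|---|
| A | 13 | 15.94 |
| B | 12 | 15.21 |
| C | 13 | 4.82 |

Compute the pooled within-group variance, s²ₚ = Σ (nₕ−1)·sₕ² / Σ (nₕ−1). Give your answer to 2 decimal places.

167.79

Degrees of freedom: 12 + 11 + 12 = 35.
Σ(nₕ−1)sₕ² = 12·254.0836 + 11·231.3441 + 12·23.2324 = 5872.5771.
s²ₚ = 5872.5771 / 35 = 167.7879... → 167.79.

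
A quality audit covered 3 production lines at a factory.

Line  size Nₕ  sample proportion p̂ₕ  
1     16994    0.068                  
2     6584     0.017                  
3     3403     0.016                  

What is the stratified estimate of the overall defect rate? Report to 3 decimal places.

0.049

Wₕ = Nₕ/N with N = 26981: 0.6299, 0.2440, 0.1261.
p̂_st = 0.6299·0.068 + 0.2440·0.017 + 0.1261·0.016 ≈ 0.04900... → 0.049.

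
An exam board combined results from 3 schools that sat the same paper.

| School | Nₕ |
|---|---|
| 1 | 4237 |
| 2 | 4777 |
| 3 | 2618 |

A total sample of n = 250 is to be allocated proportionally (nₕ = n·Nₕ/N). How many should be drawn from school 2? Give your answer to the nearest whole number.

103

Share of school 2 = 4777/11632 = 0.41068.
Allocate 250 × 0.41068 = 102.669... → 103.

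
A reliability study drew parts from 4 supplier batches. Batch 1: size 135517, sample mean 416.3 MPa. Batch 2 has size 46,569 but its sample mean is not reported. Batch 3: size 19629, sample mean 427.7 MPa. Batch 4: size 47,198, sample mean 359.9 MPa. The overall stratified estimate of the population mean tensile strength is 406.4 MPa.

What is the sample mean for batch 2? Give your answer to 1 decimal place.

N = 135517 + 46569 + 19629 + 47198 = 248913.
Overall total = μ·N = 406.4·248913 = 101158243.2.
Subtract the known strata: 135517·416.3 + 19629·427.7 + 47198·359.9 = 81797610.6.
Remaining total for batch 2: 101158243.2 − 81797610.6 = 19360632.6.
Divide by its size: 19360632.6 / 46569 = 415.741... → 415.7.

415.7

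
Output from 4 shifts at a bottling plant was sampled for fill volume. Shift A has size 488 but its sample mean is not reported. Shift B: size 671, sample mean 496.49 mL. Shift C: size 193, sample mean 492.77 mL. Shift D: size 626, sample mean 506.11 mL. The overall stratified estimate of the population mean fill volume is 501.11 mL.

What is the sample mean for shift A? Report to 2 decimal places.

N = 488 + 671 + 193 + 626 = 1978.
Overall total = μ·N = 501.11·1978 = 991195.58.
Subtract the known strata: 671·496.49 + 193·492.77 + 626·506.11 = 745074.26.
Remaining total for shift A: 991195.58 − 745074.26 = 246121.32.
Divide by its size: 246121.32 / 488 = 504.3470... → 504.35.

504.35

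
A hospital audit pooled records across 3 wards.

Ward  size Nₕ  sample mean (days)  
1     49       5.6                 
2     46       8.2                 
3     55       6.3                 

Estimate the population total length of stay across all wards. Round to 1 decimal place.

998.1

1: 49·5.6 = 274.4
2: 46·8.2 = 377.2
3: 55·6.3 = 346.5
τ̂ = Σ Nₕx̄ₕ = 998.1.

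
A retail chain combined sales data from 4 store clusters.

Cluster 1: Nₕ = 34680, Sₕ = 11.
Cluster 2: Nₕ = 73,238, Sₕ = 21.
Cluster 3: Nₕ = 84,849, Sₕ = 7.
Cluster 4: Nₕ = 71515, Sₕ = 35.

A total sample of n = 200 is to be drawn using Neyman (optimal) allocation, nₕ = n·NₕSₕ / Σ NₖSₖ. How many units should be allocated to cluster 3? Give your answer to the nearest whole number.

Σ NₕSₕ = 34680·11 + 73238·21 + 84849·7 + 71515·35 = 5016446.
Share for 3: 593943/5016446 = 0.11840.
n_3 = 200 × 0.11840 = 23.680... → 24.

24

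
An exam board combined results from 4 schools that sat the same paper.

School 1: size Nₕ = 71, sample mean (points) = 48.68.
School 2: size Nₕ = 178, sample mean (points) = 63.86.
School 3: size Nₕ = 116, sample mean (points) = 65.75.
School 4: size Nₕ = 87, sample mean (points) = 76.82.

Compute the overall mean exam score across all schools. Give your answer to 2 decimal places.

64.46

N = 452; weights Wₕ = Nₕ/N = (0.1571, 0.3938, 0.2566, 0.1925).
x̄_st = Σ Wₕ·x̄ₕ = 0.1571·48.68 + 0.3938·63.86 + 0.2566·65.75 + 0.1925·76.82 ≈ 64.4551...
→ 64.46.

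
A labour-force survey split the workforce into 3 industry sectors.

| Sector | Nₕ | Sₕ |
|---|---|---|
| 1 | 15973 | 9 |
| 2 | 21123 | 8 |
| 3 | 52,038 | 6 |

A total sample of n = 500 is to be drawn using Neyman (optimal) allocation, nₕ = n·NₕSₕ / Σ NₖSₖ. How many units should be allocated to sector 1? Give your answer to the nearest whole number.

115

1: NₕSₕ = 15973·9 = 143757
2: NₕSₕ = 21123·8 = 168984
3: NₕSₕ = 52038·6 = 312228
Σ NₕSₕ = 624969.
n_1 = 500·143757/624969 = 115.011... → 115.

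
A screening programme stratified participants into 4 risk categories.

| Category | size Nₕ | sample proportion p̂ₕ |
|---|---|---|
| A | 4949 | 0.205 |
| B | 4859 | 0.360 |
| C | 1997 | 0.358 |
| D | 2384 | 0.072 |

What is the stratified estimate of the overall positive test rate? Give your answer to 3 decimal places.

0.257

Wₕ = Nₕ/N with N = 14189: 0.3488, 0.3424, 0.1407, 0.1680.
p̂_st = 0.3488·0.205 + 0.3424·0.360 + 0.1407·0.358 + 0.1680·0.072 ≈ 0.25727... → 0.257.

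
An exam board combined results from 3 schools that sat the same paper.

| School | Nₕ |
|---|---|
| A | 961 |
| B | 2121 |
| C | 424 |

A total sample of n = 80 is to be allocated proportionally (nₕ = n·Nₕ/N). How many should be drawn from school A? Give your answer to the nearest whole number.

22

N = 961 + 2121 + 424 = 3506.
n_A = 80·961/3506 = 21.928... → 22.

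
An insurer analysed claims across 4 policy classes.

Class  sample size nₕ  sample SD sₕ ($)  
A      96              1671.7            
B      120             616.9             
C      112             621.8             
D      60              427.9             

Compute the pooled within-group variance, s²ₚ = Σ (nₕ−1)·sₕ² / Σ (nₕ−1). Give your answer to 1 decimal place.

Degrees of freedom: 95 + 119 + 111 + 59 = 384.
Σ(nₕ−1)sₕ² = 95·2794580.89 + 119·380565.61 + 111·386635.24 + 59·183098.41 = 364491809.97.
s²ₚ = 364491809.97 / 384 = 949197.422... → 949197.4.

949197.4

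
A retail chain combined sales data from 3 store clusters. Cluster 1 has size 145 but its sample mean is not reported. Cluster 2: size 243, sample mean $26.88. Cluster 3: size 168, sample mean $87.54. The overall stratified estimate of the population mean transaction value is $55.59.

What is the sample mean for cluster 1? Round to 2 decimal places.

N = 145 + 243 + 168 = 556.
Overall total = μ·N = 55.59·556 = 30908.04.
Subtract the known strata: 243·26.88 + 168·87.54 = 21238.56.
Remaining total for cluster 1: 30908.04 − 21238.56 = 9669.48.
Divide by its size: 9669.48 / 145 = 66.6861... → 66.69.

66.69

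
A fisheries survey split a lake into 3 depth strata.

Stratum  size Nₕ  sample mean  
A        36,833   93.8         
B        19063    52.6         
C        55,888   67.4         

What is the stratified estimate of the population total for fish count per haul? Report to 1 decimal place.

8224500.4

Population total = Σ Nₕ·x̄ₕ (each stratum's size times its mean).
36833·93.8 + 19063·52.6 + 55888·67.4 = 3454935.4 + 1002713.8 + 3766851.2 = 8224500.4.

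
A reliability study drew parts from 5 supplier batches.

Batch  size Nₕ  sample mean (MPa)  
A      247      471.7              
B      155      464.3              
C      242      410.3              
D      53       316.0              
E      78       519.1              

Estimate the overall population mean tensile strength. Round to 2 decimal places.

445.17

N = 775; weights Wₕ = Nₕ/N = (0.3187, 0.2000, 0.3123, 0.0684, 0.1006).
x̄_st = Σ Wₕ·x̄ₕ = 0.3187·471.7 + 0.2000·464.3 + 0.3123·410.3 + 0.0684·316.0 + 0.1006·519.1 ≈ 445.1701...
→ 445.17.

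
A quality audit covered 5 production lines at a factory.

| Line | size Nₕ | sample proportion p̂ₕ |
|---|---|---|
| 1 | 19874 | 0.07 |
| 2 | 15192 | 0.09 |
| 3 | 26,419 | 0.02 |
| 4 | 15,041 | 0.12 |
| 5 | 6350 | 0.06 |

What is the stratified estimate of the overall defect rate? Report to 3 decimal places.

0.066

Wₕ = Nₕ/N with N = 82876: 0.2398, 0.1833, 0.3188, 0.1815, 0.0766.
p̂_st = 0.2398·0.07 + 0.1833·0.09 + 0.3188·0.02 + 0.1815·0.12 + 0.0766·0.06 ≈ 0.06604... → 0.066.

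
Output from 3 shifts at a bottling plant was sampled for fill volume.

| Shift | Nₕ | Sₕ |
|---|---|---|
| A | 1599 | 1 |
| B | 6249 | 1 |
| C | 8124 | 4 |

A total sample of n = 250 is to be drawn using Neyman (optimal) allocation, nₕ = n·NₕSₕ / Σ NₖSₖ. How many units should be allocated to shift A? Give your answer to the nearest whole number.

10

Σ NₕSₕ = 1599·1 + 6249·1 + 8124·4 = 40344.
Share for A: 1599/40344 = 0.03963.
n_A = 250 × 0.03963 = 9.909... → 10.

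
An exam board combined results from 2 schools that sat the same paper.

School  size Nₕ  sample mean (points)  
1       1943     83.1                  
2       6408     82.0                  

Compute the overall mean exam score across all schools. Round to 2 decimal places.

82.26

N = 1943 + 6408 = 8351.
Overall mean = Σ (Nₕ/N)·x̄ₕ — weight by population share, not a simple average.
Σ Nₕx̄ₕ = 1943·83.1 + 6408·82.0 = 161463.3 + 525456 = 686919.3.
Divide by N: 686919.3 / 8351 = 82.2559... → 82.26.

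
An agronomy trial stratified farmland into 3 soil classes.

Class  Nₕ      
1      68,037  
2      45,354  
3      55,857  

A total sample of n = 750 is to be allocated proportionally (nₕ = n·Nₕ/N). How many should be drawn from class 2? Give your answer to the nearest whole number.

Share of class 2 = 45354/169248 = 0.26797.
Allocate 750 × 0.26797 = 200.980... → 201.

201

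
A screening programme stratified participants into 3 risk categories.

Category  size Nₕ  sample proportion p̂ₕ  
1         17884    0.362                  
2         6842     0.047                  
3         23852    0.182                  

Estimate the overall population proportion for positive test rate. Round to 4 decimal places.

0.2293

Wₕ = Nₕ/N with N = 48578: 0.3682, 0.1408, 0.4910.
p̂_st = 0.3682·0.362 + 0.1408·0.047 + 0.4910·0.182 ≈ 0.229253... → 0.2293.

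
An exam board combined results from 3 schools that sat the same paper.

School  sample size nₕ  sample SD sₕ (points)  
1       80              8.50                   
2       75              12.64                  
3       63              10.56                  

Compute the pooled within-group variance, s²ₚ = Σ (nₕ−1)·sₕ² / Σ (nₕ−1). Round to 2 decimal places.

Degrees of freedom: 79 + 74 + 62 = 215.
Σ(nₕ−1)sₕ² = 79·72.25 + 74·159.7696 + 62·111.5136 = 24444.5436.
s²ₚ = 24444.5436 / 215 = 113.6956... → 113.70.

113.70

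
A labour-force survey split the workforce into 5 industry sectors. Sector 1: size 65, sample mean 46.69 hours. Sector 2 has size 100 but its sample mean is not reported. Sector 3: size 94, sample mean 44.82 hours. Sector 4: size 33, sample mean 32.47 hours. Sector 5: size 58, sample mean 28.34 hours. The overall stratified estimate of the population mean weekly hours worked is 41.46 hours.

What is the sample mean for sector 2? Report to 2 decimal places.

45.48

N = 65 + 100 + 94 + 33 + 58 = 350.
Overall total = μ·N = 41.46·350 = 14511.
Subtract the known strata: 65·46.69 + 94·44.82 + 33·32.47 + 58·28.34 = 9963.16.
Remaining total for sector 2: 14511 − 9963.16 = 4547.84.
Divide by its size: 4547.84 / 100 = 45.4784 → 45.48.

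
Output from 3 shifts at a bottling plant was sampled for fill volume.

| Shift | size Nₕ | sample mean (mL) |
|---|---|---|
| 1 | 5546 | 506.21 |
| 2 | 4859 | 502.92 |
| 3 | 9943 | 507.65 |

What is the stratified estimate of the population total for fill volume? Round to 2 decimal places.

10298692.89

Estimate total by summing Nₕ·x̄ₕ over strata.
5546·506.21 + 4859·502.92 + 9943·507.65 = 2807440.66 + 2443688.28 + 5047563.95 = 10298692.89.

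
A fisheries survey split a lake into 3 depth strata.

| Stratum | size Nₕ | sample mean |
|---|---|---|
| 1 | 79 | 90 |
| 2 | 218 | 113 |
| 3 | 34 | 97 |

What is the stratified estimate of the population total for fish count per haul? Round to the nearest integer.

35042

Population total = Σ Nₕ·x̄ₕ (each stratum's size times its mean).
79·90 + 218·113 + 34·97 = 7110 + 24634 + 3298 = 35042.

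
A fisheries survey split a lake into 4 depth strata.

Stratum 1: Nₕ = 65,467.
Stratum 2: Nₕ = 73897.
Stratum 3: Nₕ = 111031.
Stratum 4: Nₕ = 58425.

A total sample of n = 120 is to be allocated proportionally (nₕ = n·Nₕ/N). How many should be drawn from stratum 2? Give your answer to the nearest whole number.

29

Share of stratum 2 = 73897/308820 = 0.23929.
Allocate 120 × 0.23929 = 28.715... → 29.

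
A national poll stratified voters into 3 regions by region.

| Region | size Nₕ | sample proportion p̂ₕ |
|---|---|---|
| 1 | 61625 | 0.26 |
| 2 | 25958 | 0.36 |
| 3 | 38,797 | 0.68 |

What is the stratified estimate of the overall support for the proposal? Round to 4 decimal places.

N = 61625 + 25958 + 38797 = 126380.
Overall proportion = Σ (Nₕ/N)·p̂ₕ.
Σ Nₕp̂ₕ = 16022.5 + 9344.88 + 26381.96 = 51749.34.
51749.34 / 126380 = 0.409474... → 0.4095.

0.4095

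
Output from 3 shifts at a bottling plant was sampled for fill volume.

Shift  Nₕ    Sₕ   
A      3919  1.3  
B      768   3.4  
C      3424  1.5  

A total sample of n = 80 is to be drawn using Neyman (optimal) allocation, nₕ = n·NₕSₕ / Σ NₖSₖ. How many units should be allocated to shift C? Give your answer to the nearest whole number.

Σ NₕSₕ = 3919·1.3 + 768·3.4 + 3424·1.5 = 12841.9.
Share for C: 5136/12841.9 = 0.39994.
n_C = 80 × 0.39994 = 31.995... → 32.

32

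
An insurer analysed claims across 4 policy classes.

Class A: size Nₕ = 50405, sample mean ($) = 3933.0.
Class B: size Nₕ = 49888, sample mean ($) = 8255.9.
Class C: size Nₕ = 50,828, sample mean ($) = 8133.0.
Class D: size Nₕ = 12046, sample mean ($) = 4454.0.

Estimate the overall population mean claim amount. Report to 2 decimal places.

x̄_st = (Σ Nₕx̄ₕ) / (Σ Nₕ) = (50405·3933.0 + 49888·8255.9 + 50828·8133.0 + 12046·4454.0) / 163167
= 1077150212.2 / 163167 = 6601.5200... → 6601.52.

6601.52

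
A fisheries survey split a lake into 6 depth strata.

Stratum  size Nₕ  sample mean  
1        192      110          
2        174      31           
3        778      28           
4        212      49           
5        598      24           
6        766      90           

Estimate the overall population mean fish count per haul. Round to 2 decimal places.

x̄_st = (Σ Nₕx̄ₕ) / (Σ Nₕ) = (192·110 + 174·31 + 778·28 + 212·49 + 598·24 + 766·90) / 2720
= 141978 / 2720 = 52.1978... → 52.20.

52.20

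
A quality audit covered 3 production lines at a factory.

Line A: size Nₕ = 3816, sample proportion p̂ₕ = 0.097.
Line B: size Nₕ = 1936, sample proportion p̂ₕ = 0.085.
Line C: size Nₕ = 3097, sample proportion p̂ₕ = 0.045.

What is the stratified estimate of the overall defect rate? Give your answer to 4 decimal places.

N = 3816 + 1936 + 3097 = 8849.
Overall proportion = Σ (Nₕ/N)·p̂ₕ.
Σ Nₕp̂ₕ = 370.152 + 164.56 + 139.365 = 674.077.
674.077 / 8849 = 0.076176... → 0.0762.

0.0762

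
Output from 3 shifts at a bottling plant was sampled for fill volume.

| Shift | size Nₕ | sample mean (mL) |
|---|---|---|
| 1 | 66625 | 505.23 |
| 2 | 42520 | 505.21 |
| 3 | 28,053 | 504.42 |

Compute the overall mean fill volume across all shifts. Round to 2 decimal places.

505.06

x̄_st = (Σ Nₕx̄ₕ) / (Σ Nₕ) = (66625·505.23 + 42520·505.21 + 28053·504.42) / 137198
= 69292972.21 / 137198 = 505.0582... → 505.06.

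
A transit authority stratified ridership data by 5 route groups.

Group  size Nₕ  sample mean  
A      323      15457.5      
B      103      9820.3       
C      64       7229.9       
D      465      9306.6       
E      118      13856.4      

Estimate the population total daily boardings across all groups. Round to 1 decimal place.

12429601.2

A: 323·15457.5 = 4992772.5
B: 103·9820.3 = 1011490.9
C: 64·7229.9 = 462713.6
D: 465·9306.6 = 4327569
E: 118·13856.4 = 1635055.2
τ̂ = Σ Nₕx̄ₕ = 12429601.2.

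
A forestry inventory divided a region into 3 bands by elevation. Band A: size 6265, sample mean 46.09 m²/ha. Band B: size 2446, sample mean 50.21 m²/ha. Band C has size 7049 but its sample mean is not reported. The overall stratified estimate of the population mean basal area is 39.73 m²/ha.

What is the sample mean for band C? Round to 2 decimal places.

Σ Nₕx̄ₕ = N·μ, so 7049·x̄_C = 15760·39.73 − (6265·46.09 + 2446·50.21).
= 626144.8 − 411567.51 = 214577.29.
x̄_C = 214577.29 / 7049 = 30.4408... → 30.44.

30.44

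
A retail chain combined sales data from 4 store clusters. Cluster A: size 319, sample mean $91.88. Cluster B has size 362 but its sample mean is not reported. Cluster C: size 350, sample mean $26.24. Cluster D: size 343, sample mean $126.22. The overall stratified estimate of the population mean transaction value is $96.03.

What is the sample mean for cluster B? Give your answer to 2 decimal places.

N = 319 + 362 + 350 + 343 = 1374.
Overall total = μ·N = 96.03·1374 = 131945.22.
Subtract the known strata: 319·91.88 + 350·26.24 + 343·126.22 = 81787.18.
Remaining total for cluster B: 131945.22 − 81787.18 = 50158.04.
Divide by its size: 50158.04 / 362 = 138.5581... → 138.56.

138.56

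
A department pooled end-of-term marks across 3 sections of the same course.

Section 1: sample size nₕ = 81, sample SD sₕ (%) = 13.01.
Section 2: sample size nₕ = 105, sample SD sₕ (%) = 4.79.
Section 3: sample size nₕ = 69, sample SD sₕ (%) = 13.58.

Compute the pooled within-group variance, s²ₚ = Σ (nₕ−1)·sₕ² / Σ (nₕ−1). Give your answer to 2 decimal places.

112.97

1: (81−1)·13.01² = 80·169.2601 = 13540.808
2: (105−1)·4.79² = 104·22.9441 = 2386.1864
3: (69−1)·13.58² = 68·184.4164 = 12540.3152
Numerator = 28467.3096; denominator = Σ(nₕ−1) = 252.
s²ₚ = 28467.3096/252 = 112.9655... → 112.97.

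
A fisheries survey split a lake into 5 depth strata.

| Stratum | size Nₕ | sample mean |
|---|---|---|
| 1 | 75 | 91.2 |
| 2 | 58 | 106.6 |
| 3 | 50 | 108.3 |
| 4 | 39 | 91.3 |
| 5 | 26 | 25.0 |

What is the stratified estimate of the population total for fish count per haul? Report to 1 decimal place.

22648.5

Estimate total by summing Nₕ·x̄ₕ over strata.
75·91.2 + 58·106.6 + 50·108.3 + 39·91.3 + 26·25.0 = 6840 + 6182.8 + 5415 + 3560.7 + 650 = 22648.5.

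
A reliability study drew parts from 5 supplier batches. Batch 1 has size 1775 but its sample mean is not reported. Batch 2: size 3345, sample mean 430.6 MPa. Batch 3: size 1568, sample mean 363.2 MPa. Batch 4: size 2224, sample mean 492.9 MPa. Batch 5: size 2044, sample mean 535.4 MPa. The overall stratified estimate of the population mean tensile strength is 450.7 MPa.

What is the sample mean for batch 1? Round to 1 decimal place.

415.5

N = 1775 + 3345 + 1568 + 2224 + 2044 = 10956.
Overall total = μ·N = 450.7·10956 = 4937869.2.
Subtract the known strata: 3345·430.6 + 1568·363.2 + 2224·492.9 + 2044·535.4 = 4200421.8.
Remaining total for batch 1: 4937869.2 − 4200421.8 = 737447.4.
Divide by its size: 737447.4 / 1775 = 415.463... → 415.5.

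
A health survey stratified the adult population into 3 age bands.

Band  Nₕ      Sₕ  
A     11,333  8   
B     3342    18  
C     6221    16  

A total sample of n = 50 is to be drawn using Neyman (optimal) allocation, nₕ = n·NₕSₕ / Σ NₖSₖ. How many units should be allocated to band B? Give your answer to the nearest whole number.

A: NₕSₕ = 11333·8 = 90664
B: NₕSₕ = 3342·18 = 60156
C: NₕSₕ = 6221·16 = 99536
Σ NₕSₕ = 250356.
n_B = 50·60156/250356 = 12.014... → 12.

12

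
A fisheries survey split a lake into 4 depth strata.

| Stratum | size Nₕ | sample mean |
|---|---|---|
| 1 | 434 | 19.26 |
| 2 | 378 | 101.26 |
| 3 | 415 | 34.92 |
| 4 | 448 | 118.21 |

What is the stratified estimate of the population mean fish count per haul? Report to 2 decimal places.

x̄_st = (Σ Nₕx̄ₕ) / (Σ Nₕ) = (434·19.26 + 378·101.26 + 415·34.92 + 448·118.21) / 1675
= 114085 / 1675 = 68.1104... → 68.11.

68.11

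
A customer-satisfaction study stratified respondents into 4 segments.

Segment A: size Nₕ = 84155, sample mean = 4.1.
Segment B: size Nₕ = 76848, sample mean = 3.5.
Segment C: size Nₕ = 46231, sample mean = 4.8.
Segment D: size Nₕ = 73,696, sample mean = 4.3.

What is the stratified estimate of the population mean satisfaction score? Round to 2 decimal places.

4.10

x̄_st = (Σ Nₕx̄ₕ) / (Σ Nₕ) = (84155·4.1 + 76848·3.5 + 46231·4.8 + 73696·4.3) / 280930
= 1152805.1 / 280930 = 4.1035... → 4.10.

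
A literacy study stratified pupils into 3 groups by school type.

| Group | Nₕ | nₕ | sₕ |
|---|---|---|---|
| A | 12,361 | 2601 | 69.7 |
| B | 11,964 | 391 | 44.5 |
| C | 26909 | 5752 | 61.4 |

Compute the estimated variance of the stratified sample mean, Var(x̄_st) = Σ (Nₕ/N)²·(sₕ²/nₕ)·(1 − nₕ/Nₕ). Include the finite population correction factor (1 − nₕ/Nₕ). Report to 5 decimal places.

N = 51234; Wₕ = Nₕ/N.
group A: (12361/51234)²·69.7²/2601·(1 − 2601/12361) = 0.08584443
group B: (11964/51234)²·44.5²/391·(1 − 391/11964) = 0.26714626
group C: (26909/51234)²·61.4²/5752·(1 − 5752/26909) = 0.14215200
Sum = 0.49514269 → 0.49514.

0.49514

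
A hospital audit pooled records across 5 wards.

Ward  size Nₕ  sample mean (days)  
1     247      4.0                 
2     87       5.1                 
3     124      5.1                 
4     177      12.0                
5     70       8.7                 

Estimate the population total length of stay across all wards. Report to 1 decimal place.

4797.1

Estimate total by summing Nₕ·x̄ₕ over strata.
247·4.0 + 87·5.1 + 124·5.1 + 177·12.0 + 70·8.7 = 988 + 443.7 + 632.4 + 2124 + 609 = 4797.1.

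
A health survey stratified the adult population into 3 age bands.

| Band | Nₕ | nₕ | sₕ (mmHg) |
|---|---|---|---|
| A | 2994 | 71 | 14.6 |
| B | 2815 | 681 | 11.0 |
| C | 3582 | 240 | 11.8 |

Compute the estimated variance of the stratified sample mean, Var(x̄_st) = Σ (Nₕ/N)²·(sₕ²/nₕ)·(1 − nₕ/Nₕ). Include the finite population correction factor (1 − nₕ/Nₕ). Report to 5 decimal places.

N = 9391; Wₕ = Nₕ/N.
band A: (2994/9391)²·14.6²/71·(1 − 71/2994) = 0.29792318
band B: (2815/9391)²·11.0²/681·(1 − 681/2815) = 0.01210284
band C: (3582/9391)²·11.8²/240·(1 − 240/3582) = 0.07875191
Sum = 0.38877794 → 0.38878.

0.38878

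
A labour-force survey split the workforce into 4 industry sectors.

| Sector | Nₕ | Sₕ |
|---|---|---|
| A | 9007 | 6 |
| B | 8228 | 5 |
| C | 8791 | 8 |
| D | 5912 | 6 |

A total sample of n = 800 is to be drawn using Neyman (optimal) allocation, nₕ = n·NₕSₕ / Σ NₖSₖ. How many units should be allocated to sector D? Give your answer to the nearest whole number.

A: NₕSₕ = 9007·6 = 54042
B: NₕSₕ = 8228·5 = 41140
C: NₕSₕ = 8791·8 = 70328
D: NₕSₕ = 5912·6 = 35472
Σ NₕSₕ = 200982.
n_D = 800·35472/200982 = 141.195... → 141.

141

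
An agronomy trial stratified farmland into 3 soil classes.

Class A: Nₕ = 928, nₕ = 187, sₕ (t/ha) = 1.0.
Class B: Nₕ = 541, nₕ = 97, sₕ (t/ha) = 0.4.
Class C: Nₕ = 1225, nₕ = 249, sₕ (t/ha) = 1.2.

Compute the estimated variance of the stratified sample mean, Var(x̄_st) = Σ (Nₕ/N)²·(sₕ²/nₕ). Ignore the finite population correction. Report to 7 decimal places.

0.0018968

N = 2694. Term for each stratum: Wₕ²sₕ²/nₕ.
Var(x̄_st) = 0.0006345402 + 0.0000665193 + 0.0011957493 = 0.0018968088 → 0.0018968.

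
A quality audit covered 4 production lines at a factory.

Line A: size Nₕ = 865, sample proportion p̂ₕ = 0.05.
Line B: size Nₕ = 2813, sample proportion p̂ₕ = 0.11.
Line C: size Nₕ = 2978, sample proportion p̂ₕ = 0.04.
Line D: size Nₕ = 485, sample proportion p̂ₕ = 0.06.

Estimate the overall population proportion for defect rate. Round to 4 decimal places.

N = 865 + 2813 + 2978 + 485 = 7141.
Overall proportion = Σ (Nₕ/N)·p̂ₕ.
Σ Nₕp̂ₕ = 43.25 + 309.43 + 119.12 + 29.1 = 500.9.
500.9 / 7141 = 0.070144... → 0.0701.

0.0701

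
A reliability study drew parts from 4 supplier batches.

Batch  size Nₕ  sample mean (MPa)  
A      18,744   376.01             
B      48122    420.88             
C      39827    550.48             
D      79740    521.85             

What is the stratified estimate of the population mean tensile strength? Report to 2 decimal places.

487.24

N = 186433; weights Wₕ = Nₕ/N = (0.1005, 0.2581, 0.2136, 0.4277).
x̄_st = Σ Wₕ·x̄ₕ = 0.1005·376.01 + 0.2581·420.88 + 0.2136·550.48 + 0.4277·521.85 ≈ 487.2410...
→ 487.24.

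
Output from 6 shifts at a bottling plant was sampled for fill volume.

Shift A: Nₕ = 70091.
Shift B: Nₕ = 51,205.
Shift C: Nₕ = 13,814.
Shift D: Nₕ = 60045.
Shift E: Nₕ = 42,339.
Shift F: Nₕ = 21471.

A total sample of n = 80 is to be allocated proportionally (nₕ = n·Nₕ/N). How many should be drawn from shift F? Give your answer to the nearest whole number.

7

Share of shift F = 21471/258965 = 0.08291.
Allocate 80 × 0.08291 = 6.633... → 7.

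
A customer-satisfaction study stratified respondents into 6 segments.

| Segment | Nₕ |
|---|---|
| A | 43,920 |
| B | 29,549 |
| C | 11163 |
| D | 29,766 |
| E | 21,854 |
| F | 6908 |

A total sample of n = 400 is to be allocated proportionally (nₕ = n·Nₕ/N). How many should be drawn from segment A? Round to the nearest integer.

123

N = 43920 + 29549 + 11163 + 29766 + 21854 + 6908 = 143160.
n_A = 400·43920/143160 = 122.716... → 123.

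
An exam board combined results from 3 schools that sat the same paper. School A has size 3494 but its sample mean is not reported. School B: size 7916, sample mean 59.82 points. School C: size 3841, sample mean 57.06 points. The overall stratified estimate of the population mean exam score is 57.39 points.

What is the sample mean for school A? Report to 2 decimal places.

Σ Nₕx̄ₕ = N·μ, so 3494·x̄_A = 15251·57.39 − (7916·59.82 + 3841·57.06).
= 875254.89 − 692702.58 = 182552.31.
x̄_A = 182552.31 / 3494 = 52.2474... → 52.25.

52.25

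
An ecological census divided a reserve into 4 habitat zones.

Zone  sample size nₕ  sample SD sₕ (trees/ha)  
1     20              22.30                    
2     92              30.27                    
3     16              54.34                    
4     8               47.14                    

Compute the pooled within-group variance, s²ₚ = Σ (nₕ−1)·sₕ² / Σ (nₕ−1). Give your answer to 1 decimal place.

Degrees of freedom: 19 + 91 + 15 + 7 = 132.
Σ(nₕ−1)sₕ² = 19·497.29 + 91·916.2729 + 15·2952.8356 + 7·2222.1796 = 152677.1351.
s²ₚ = 152677.1351 / 132 = 1156.645... → 1156.6.

1156.6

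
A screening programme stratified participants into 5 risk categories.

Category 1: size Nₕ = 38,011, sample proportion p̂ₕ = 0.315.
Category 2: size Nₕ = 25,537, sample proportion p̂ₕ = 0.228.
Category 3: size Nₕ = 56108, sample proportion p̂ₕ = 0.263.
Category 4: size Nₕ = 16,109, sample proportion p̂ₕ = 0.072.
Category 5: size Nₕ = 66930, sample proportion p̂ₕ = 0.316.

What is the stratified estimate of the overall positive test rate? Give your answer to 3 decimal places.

0.271

Wₕ = Nₕ/N with N = 202695: 0.1875, 0.1260, 0.2768, 0.0795, 0.3302.
p̂_st = 0.1875·0.315 + 0.1260·0.228 + 0.2768·0.263 + 0.0795·0.072 + 0.3302·0.316 ≈ 0.27066... → 0.271.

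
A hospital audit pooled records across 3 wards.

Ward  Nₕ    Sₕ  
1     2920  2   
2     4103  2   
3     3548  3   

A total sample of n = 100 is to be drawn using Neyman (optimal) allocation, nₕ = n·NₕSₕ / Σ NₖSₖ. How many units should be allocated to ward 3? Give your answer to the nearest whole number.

1: NₕSₕ = 2920·2 = 5840
2: NₕSₕ = 4103·2 = 8206
3: NₕSₕ = 3548·3 = 10644
Σ NₕSₕ = 24690.
n_3 = 100·10644/24690 = 43.111... → 43.

43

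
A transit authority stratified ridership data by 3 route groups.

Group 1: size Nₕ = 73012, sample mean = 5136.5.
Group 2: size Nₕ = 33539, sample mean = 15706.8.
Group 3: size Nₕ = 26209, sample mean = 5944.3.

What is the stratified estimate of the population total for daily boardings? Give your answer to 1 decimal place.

Estimate total by summing Nₕ·x̄ₕ over strata.
73012·5136.5 + 33539·15706.8 + 26209·5944.3 = 375026138 + 526790365.2 + 155794158.7 = 1057610661.9.

1057610661.9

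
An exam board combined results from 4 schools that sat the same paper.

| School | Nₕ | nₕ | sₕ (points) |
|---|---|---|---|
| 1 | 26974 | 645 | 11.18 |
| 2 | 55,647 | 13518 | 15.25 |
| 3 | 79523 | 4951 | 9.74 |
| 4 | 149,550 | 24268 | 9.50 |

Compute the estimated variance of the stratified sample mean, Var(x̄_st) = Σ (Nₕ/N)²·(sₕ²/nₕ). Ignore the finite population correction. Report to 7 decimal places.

N = 311694; Wₕ = Nₕ/N.
school 1: (26974/311694)²·11.18²/645 = 0.0014513017
school 2: (55647/311694)²·15.25²/13518 = 0.0005483450
school 3: (79523/311694)²·9.74²/4951 = 0.0012472503
school 4: (149550/311694)²·9.50²/24268 = 0.0008561092
Sum = 0.0041030062 → 0.0041030.

0.0041030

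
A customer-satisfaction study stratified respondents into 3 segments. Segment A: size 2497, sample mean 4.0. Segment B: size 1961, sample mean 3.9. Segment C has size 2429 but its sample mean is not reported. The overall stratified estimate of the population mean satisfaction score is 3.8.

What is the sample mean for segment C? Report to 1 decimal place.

3.5

N = 2497 + 1961 + 2429 = 6887.
Overall total = μ·N = 3.8·6887 = 26170.6.
Subtract the known strata: 2497·4.0 + 1961·3.9 = 17635.9.
Remaining total for segment C: 26170.6 − 17635.9 = 8534.7.
Divide by its size: 8534.7 / 2429 = 3.514... → 3.5.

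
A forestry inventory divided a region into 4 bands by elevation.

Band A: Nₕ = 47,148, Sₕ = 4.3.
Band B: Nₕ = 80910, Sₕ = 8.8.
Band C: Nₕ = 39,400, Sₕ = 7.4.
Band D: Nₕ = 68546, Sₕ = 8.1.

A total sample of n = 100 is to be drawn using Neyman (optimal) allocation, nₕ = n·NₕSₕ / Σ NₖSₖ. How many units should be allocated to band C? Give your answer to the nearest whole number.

17

A: NₕSₕ = 47148·4.3 = 202736.4
B: NₕSₕ = 80910·8.8 = 712008
C: NₕSₕ = 39400·7.4 = 291560
D: NₕSₕ = 68546·8.1 = 555222.6
Σ NₕSₕ = 1761527.
n_C = 100·291560/1761527 = 16.552... → 17.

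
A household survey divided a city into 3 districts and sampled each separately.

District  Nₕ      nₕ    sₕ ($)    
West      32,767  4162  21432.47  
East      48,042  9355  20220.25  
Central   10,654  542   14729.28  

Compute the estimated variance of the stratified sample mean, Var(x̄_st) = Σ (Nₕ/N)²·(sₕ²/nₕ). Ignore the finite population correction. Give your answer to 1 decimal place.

31654.6

N = 91463. Term for each stratum: Wₕ²sₕ²/nₕ.
Var(x̄_st) = 14165.2698 + 12058.1456 + 5431.2307 = 31654.6461 → 31654.6.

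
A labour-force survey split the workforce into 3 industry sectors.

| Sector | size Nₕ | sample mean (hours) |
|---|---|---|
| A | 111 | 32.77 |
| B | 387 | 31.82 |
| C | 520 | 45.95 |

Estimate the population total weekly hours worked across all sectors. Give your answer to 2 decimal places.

A: 111·32.77 = 3637.47
B: 387·31.82 = 12314.34
C: 520·45.95 = 23894
τ̂ = Σ Nₕx̄ₕ = 39845.81.

39845.81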